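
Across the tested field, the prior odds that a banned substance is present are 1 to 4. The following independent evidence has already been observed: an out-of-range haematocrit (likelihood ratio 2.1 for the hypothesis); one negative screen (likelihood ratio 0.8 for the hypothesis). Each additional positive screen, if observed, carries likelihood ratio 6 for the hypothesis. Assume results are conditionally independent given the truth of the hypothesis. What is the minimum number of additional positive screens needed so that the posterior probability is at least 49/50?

3

Prior odds = 0.25.
Combined Bayes factor of the evidence already in hand = 2.1 × 0.8 = 1.68.
Odds after that evidence = 0.25 × 1.68 = 0.42.
Target odds = 0.98/0.02 = 49.
Need 6ⁿ ≥ 49 ÷ 0.42 = 350/3.
6² = 36 falls short of 350/3 but 6³ = 216 reaches it, so n = 3.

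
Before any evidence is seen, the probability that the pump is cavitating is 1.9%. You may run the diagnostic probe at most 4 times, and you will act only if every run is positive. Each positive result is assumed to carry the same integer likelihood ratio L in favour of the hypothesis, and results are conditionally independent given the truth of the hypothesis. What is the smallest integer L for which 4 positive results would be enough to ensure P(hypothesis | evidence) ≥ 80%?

Prior odds = 0.019/0.981 = 19/981.
Target odds = 0.8/0.2 = 4.
Need L⁴ ≥ 4 ÷ (19/981) = 3924/19.
3⁴ = 81 < 3924/19 ≤ 256 = 4⁴, so L = 4.

4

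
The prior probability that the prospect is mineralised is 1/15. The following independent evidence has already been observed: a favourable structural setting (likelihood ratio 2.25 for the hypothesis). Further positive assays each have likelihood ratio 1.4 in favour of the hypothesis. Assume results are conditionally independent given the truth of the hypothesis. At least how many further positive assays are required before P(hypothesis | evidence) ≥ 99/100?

20

Prior odds = (1/15)/(14/15) = 1/14.
Bayes factor of the evidence already in hand = 2.25.
Odds after that evidence = (1/14) × 2.25 = 9/56.
Target odds = 0.99/0.01 = 99.
Need 1.4ⁿ ≥ 99 ÷ (9/56) = 616.
1.4¹⁹ ≈597.63 falls short of 616 but 1.4²⁰ ≈836.683 reaches it, so n = 20.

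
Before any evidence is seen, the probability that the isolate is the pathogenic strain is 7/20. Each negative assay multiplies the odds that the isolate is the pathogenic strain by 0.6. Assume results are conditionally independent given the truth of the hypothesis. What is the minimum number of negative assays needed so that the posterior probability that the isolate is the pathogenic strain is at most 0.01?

8

Prior odds: 0.35 ÷ 0.65 = 7/13.
Likelihood ratio per negative assay = 0.6.
Target odds: 0.01 ÷ 0.99 = 1/99.
Need (7/13) × 0.6ⁿ ≤ 1/99, i.e. 0.6ⁿ ≤ 13/693.
0.6⁷ = 2187/78125 is still above 13/693 but 0.6⁸ = 6561/390625 is at or below it, so n = 8.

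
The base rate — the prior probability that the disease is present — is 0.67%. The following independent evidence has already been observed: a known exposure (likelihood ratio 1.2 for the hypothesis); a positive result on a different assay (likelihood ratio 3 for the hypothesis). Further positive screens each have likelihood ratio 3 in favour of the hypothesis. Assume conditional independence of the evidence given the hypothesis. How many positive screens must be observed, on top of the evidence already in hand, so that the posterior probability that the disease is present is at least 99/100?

8

Prior odds = 0.0067/0.9933 = 67/9933.
Combined Bayes factor of the evidence already in hand = 1.2 × 3 = 3.6.
Odds after that evidence = (67/9933) × 3.6 = 402/16555.
Target odds = 0.99/0.01 = 99.
Need 3ⁿ ≥ 99 ÷ (402/16555) = 546315/134.
3⁷ = 2187 falls short of 546315/134 but 3⁸ = 6561 reaches it, so n = 8.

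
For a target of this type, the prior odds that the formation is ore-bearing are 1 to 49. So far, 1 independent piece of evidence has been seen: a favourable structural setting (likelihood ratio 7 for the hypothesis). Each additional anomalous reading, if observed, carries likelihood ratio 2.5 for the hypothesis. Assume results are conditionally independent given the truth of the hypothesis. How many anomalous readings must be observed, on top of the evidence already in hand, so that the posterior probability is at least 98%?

7

Prior odds = 1/49.
Bayes factor of the evidence already in hand = 7.
Odds after that evidence = (1/49) × 7 = 1/7.
Target odds = 0.98/0.02 = 49.
Need 2.5ⁿ ≥ 49 ÷ (1/7) = 343.
2.5⁶ = 244.140625 falls short of 343 but 2.5⁷ = 610.3515625 reaches it, so n = 7.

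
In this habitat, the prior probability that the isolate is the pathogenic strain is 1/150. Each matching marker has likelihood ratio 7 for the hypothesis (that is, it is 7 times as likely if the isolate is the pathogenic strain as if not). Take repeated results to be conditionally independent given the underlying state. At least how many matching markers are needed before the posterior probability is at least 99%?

Prior odds = (1/150)/(149/150) = 1/149.
Likelihood ratio per matching marker = 7.
Target posterior odds = 0.99/0.01 = 99.
Need (1/149) × 7ⁿ ≥ 99, i.e. 7ⁿ ≥ 14751.
7⁴ = 2401 falls short of 14751 but 7⁵ = 16807 reaches it, so n = 5.

5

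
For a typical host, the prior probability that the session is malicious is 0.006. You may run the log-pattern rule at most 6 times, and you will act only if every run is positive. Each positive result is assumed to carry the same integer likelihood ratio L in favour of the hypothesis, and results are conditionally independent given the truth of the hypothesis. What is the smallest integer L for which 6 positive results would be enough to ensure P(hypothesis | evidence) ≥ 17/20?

Prior odds = 0.006/0.994 = 3/497.
Target odds = 0.85/0.15 = 17/3.
Need L⁶ ≥ 17/3 ÷ (3/497) = 8449/9.
3⁶ = 729 < 8449/9 ≤ 4096 = 4⁶, so L = 4.

4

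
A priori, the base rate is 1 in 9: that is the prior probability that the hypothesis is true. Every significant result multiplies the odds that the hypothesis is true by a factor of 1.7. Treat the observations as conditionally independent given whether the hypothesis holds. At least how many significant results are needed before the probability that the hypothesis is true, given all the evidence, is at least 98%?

Prior odds: (1/9) ÷ (8/9) = 0.125.
Likelihood ratio per significant result = 1.7.
Target odds: 0.98 ÷ 0.02 = 49.
Require 1.7ⁿ ≥ 49 ÷ 0.125 = 392.
1.7¹¹ ≈342.719 falls short of 392 but 1.7¹² ≈582.622 reaches it, so n = 12.

12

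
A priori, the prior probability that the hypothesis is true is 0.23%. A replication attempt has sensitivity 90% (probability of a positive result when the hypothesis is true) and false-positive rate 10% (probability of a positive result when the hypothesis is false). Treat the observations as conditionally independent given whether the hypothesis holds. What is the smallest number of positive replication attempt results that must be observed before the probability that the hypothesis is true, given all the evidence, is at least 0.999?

6

Prior odds = 0.0023/0.9977 = 23/9977.
Likelihood ratio of a positive result = 0.9/0.1 = 9.
Target posterior odds = 0.999/0.001 = 999.
Need (23/9977) × 9ⁿ ≥ 999, i.e. 9ⁿ ≥ 9967023/23.
9⁵ = 59049 falls short of 9967023/23 but 9⁶ = 531441 reaches it, so n = 6.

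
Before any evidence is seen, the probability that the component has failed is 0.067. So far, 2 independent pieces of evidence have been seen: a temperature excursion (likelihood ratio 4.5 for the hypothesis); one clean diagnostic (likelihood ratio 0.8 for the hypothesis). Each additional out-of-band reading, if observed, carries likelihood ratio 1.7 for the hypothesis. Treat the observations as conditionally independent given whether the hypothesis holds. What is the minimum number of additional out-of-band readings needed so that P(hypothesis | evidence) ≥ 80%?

Prior odds = 0.067/0.933 = 67/933.
Combined Bayes factor of the evidence already in hand = 4.5 × 0.8 = 3.6.
Odds after that evidence = (67/933) × 3.6 = 402/1555.
Target odds = 0.8/0.2 = 4.
Need 1.7ⁿ ≥ 4 ÷ (402/1555) = 3110/201.
1.7⁵ = 1419857/100000 falls short of 3110/201 but 1.7⁶ = 24137569/1000000 reaches it, so n = 6.

6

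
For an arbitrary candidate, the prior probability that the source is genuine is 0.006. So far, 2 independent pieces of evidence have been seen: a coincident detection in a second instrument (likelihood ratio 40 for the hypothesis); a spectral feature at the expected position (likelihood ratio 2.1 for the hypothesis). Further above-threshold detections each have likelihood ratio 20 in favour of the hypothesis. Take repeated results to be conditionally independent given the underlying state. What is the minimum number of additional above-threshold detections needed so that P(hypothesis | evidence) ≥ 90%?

1

Prior odds = 0.006/0.994 = 3/497.
Combined Bayes factor of the evidence already in hand = 40 × 2.1 = 84.
Odds after that evidence = (3/497) × 84 = 36/71.
Target odds = 0.9/0.1 = 9.
Need 20ⁿ ≥ 9 ÷ (36/71) = 17.75.
20¹ = 20, which meets the required 17.75; so n = 1.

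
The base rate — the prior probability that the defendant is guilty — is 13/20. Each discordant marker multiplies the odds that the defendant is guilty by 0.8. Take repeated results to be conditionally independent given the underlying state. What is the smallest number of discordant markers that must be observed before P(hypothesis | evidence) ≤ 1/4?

Prior odds = 0.65/0.35 = 13/7.
Likelihood ratio per discordant marker = 0.8.
Target posterior odds = 0.25/0.75 = 1/3.
Need (13/7) × 0.8ⁿ ≤ 1/3, i.e. 0.8ⁿ ≤ 7/39.
0.8⁷ = 16384/78125 is still above 7/39 but 0.8⁸ = 65536/390625 is at or below it, so n = 8.

8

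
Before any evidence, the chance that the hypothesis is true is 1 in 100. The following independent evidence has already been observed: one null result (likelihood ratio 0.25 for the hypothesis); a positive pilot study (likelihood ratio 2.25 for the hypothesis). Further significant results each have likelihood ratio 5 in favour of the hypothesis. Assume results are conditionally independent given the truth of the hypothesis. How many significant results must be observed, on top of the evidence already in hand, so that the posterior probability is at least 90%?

Prior odds = 0.01/0.99 = 1/99.
Combined Bayes factor of the evidence already in hand = 0.25 × 2.25 = 0.5625.
Odds after that evidence = (1/99) × 0.5625 = 1/176.
Target odds = 0.9/0.1 = 9.
Need 5ⁿ ≥ 9 ÷ (1/176) = 1584.
5⁴ = 625 falls short of 1584 but 5⁵ = 3125 reaches it, so n = 5.

5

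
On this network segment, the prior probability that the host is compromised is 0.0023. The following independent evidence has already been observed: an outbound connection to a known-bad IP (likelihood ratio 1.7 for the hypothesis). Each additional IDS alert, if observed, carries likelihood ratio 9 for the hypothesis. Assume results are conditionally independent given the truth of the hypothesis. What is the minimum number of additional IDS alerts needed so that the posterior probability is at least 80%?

4

Prior odds = 0.0023/0.9977 = 23/9977.
Bayes factor of the evidence already in hand = 1.7.
Odds after that evidence = (23/9977) × 1.7 = 391/99770.
Target odds = 0.8/0.2 = 4.
Need 9ⁿ ≥ 4 ÷ (391/99770) = 399080/391.
9³ = 729 falls short of 399080/391 but 9⁴ = 6561 reaches it, so n = 4.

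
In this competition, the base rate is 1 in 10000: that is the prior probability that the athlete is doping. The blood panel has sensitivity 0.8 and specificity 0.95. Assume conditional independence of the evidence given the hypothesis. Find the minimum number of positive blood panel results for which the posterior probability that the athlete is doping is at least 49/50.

Prior odds = 0.0001/0.9999 = 1/9999.
False-positive rate = 1 − 0.95 = 0.05; likelihood ratio of a positive = 0.8/0.05 = 16.
Target posterior odds = 0.98/0.02 = 49.
Need (1/9999) × 16ⁿ ≥ 49, i.e. 16ⁿ ≥ 489951.
16⁴ = 65536 falls short of 489951 but 16⁵ = 1048576 reaches it, so n = 5.

5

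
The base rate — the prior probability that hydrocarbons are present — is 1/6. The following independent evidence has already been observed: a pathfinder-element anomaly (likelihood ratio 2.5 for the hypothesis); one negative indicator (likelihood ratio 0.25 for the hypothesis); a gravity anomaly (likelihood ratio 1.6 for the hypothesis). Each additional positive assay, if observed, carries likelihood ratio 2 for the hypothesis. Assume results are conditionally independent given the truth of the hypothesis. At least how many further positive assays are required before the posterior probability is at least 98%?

8

Prior odds = (1/6)/(5/6) = 0.2.
Combined Bayes factor of the evidence already in hand = 2.5 × 0.25 × 1.6 = 1.
Odds after that evidence = 0.2 × 1 = 0.2.
Target odds = 0.98/0.02 = 49.
Need 2ⁿ ≥ 49 ÷ 0.2 = 245.
2⁷ = 128 falls short of 245 but 2⁸ = 256 reaches it, so n = 8.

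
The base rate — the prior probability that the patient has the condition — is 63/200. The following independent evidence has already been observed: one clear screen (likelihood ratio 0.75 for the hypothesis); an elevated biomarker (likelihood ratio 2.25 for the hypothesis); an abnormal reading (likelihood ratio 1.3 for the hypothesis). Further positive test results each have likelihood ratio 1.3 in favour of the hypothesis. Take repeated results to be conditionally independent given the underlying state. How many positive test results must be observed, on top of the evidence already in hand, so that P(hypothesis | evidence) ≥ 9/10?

Prior odds = 0.315/0.685 = 63/137.
Combined Bayes factor of the evidence already in hand = 0.75 × 2.25 × 1.3 = 2.19375.
Odds after that evidence = (63/137) × 2.19375 = 22113/21920.
Target odds = 0.9/0.1 = 9.
Need 1.3ⁿ ≥ 9 ÷ (22113/21920) = 21920/2457.
1.3⁸ = 815730721/100000000 falls short of 21920/2457 but 1.3⁹ ≈10.6045 reaches it, so n = 9.

9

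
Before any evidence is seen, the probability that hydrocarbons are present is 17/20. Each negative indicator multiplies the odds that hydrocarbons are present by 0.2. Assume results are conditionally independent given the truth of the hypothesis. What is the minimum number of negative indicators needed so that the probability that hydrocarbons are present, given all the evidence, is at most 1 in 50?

Prior odds: 0.85 ÷ 0.15 = 17/3.
Likelihood ratio per negative indicator = 0.2.
Target posterior odds = 0.02/0.98 = 1/49.
Need (17/3) × 0.2ⁿ ≤ 1/49, i.e. 0.2ⁿ ≤ 3/833.
0.2³ = 0.008 is still above 3/833 but 0.2⁴ = 0.0016 is at or below it, so n = 4.

4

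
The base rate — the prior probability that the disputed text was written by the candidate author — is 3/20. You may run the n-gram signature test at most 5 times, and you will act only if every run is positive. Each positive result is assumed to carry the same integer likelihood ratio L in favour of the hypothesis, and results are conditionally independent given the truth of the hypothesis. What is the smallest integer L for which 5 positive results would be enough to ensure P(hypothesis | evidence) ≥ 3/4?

2

Prior odds = 0.15/0.85 = 3/17.
Target odds = 0.75/0.25 = 3.
Need L⁵ ≥ 3 ÷ (3/17) = 17.
1⁵ = 1 < 17 ≤ 32 = 2⁵, so L = 2.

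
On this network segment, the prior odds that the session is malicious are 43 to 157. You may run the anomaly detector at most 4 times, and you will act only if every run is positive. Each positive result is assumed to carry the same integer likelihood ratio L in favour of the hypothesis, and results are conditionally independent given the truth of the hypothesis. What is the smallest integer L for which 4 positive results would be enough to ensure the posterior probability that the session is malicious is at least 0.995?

Prior odds = 43/157.
Target odds = 0.995/0.005 = 199.
Need L⁴ ≥ 199 ÷ (43/157) = 31243/43.
5⁴ = 625 < 31243/43 ≤ 1296 = 6⁴, so L = 6.

6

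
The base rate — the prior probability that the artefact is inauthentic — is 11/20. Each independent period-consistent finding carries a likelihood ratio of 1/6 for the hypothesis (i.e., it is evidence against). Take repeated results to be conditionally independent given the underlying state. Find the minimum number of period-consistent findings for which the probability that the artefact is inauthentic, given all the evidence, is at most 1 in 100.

Prior odds: 0.55 ÷ 0.45 = 11/9.
Likelihood ratio per period-consistent finding = 1/6.
Target odds: 0.01 ÷ 0.99 = 1/99.
Need (11/9) × (1/6)ⁿ ≤ 1/99, i.e. (1/6)ⁿ ≤ 1/121.
(1/6)² = 1/36 is still above 1/121 but (1/6)³ = 1/216 is at or below it, so n = 3.

3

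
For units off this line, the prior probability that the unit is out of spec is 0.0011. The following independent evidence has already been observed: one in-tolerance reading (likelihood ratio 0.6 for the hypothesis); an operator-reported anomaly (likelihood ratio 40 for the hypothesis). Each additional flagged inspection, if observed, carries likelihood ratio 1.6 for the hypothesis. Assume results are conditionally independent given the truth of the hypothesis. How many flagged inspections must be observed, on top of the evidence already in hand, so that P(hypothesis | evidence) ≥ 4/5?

11

Prior odds = 0.0011/0.9989 = 11/9989.
Combined Bayes factor of the evidence already in hand = 0.6 × 40 = 24.
Odds after that evidence = (11/9989) × 24 = 264/9989.
Target odds = 0.8/0.2 = 4.
Need 1.6ⁿ ≥ 4 ÷ (264/9989) = 9989/66.
1.6¹⁰ ≈109.951 falls short of 9989/66 but 1.6¹¹ ≈175.922 reaches it, so n = 11.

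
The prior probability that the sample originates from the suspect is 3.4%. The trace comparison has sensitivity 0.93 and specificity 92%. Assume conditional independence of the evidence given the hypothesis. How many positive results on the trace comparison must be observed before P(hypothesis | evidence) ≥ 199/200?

4

Prior odds = 0.034/0.966 = 17/483.
False-positive rate = 1 − 0.92 = 0.08; likelihood ratio of a positive = 0.93/0.08 = 11.625.
Target posterior odds = 0.995/0.005 = 199.
Require 11.625ⁿ ≥ 199 ÷ (17/483) = 96117/17.
11.625³ = 804357/512 falls short of 96117/17 but 11.625⁴ = 74805201/4096 reaches it, so n = 4.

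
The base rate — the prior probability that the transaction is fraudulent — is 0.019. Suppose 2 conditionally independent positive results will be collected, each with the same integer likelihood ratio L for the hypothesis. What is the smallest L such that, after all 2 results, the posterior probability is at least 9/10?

Prior odds = 0.019/0.981 = 19/981.
Target odds = 0.9/0.1 = 9.
Need L² ≥ 9 ÷ (19/981) = 8829/19.
21² = 441 < 8829/19 ≤ 484 = 22², so L = 22.

22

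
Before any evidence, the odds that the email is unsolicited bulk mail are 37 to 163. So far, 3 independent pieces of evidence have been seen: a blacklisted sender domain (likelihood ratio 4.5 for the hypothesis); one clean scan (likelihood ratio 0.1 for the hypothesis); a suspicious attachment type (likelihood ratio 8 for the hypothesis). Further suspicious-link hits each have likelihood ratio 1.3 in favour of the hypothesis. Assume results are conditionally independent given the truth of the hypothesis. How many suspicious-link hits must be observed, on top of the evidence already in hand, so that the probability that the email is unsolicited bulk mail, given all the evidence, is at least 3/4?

Prior odds = 37/163.
Combined Bayes factor of the evidence already in hand = 4.5 × 0.1 × 8 = 3.6.
Odds after that evidence = (37/163) × 3.6 = 666/815.
Target odds = 0.75/0.25 = 3.
Need 1.3ⁿ ≥ 3 ÷ (666/815) = 815/222.
1.3⁴ = 2.8561 falls short of 815/222 but 1.3⁵ = 371293/100000 reaches it, so n = 5.

5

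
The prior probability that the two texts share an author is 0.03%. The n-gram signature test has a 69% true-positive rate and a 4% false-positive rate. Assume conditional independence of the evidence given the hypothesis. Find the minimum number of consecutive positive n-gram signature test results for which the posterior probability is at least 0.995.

5

Prior odds: 0.0003 ÷ 0.9997 = 3/9997.
Likelihood ratio of a positive result = 0.69/0.04 = 17.25.
Target odds: 0.995 ÷ 0.005 = 199.
Need (3/9997) × 17.25ⁿ ≥ 199, i.e. 17.25ⁿ ≥ 1989403/3.
17.25⁴ = 22667121/256 falls short of 1989403/3 but 17.25⁵ ≈1.52737e+06 reaches it, so n = 5.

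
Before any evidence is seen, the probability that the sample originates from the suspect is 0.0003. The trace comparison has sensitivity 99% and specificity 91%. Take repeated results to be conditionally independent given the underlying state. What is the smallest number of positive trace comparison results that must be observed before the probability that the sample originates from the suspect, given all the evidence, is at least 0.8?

4

Prior odds = 0.0003/0.9997 = 3/9997.
False-positive rate = 1 − 0.91 = 0.09; likelihood ratio of a positive = 0.99/0.09 = 11.
Target odds: 0.8 ÷ 0.2 = 4.
Require 11ⁿ ≥ 4 ÷ (3/9997) = 39988/3.
11³ = 1331 falls short of 39988/3 but 11⁴ = 14641 reaches it, so n = 4.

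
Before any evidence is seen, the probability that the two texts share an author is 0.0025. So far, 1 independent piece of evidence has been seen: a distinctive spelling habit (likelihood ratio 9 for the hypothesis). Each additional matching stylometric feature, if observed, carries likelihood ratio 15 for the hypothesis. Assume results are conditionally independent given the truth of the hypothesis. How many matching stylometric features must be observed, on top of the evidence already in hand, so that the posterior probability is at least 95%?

Prior odds = 0.0025/0.9975 = 1/399.
Bayes factor of the evidence already in hand = 9.
Odds after that evidence = (1/399) × 9 = 3/133.
Target odds = 0.95/0.05 = 19.
Need 15ⁿ ≥ 19 ÷ (3/133) = 2527/3.
15² = 225 falls short of 2527/3 but 15³ = 3375 reaches it, so n = 3.

3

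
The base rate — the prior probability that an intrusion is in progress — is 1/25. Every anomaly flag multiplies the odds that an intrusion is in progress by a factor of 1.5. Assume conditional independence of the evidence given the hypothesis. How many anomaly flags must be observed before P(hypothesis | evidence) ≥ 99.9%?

Prior odds: 0.04 ÷ 0.96 = 1/24.
Likelihood ratio per anomaly flag = 1.5.
Target odds: 0.999 ÷ 0.001 = 999.
Need (1/24) × 1.5ⁿ ≥ 999, i.e. 1.5ⁿ ≥ 23976.
1.5²⁴ ≈16834.1 falls short of 23976 but 1.5²⁵ ≈25251.2 reaches it, so n = 25.

25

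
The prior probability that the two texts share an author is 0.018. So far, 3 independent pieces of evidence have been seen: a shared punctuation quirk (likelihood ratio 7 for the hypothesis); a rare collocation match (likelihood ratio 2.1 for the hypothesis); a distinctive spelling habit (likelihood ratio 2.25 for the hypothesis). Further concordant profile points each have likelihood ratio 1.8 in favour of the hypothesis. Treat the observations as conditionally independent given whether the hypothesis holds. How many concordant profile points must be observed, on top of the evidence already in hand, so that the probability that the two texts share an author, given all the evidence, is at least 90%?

Prior odds = 0.018/0.982 = 9/491.
Combined Bayes factor of the evidence already in hand = 7 × 2.1 × 2.25 = 33.075.
Odds after that evidence = (9/491) × 33.075 = 11907/19640.
Target odds = 0.9/0.1 = 9.
Need 1.8ⁿ ≥ 9 ÷ (11907/19640) = 19640/1323.
1.8⁴ = 10.4976 falls short of 19640/1323 but 1.8⁵ = 18.89568 reaches it, so n = 5.

5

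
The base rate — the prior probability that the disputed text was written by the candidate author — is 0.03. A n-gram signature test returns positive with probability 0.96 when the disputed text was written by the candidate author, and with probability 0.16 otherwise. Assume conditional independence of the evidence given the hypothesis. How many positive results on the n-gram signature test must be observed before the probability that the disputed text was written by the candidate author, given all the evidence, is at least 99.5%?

5

Prior odds = 0.03/0.97 = 3/97.
Likelihood ratio of a positive result = 0.96/0.16 = 6.
Target posterior odds = 0.995/0.005 = 199.
Need (3/97) × 6ⁿ ≥ 199, i.e. 6ⁿ ≥ 19303/3.
6⁴ = 1296 falls short of 19303/3 but 6⁵ = 7776 reaches it, so n = 5.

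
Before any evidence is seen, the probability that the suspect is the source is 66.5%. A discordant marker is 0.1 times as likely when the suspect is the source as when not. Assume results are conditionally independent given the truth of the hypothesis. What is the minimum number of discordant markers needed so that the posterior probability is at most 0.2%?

3

Prior odds: 0.665 ÷ 0.335 = 133/67.
Likelihood ratio per discordant marker = 0.1.
Target odds: 0.002 ÷ 0.998 = 1/499.
Require 0.1ⁿ ≤ 1/499 ÷ (133/67) = 67/66367.
0.1² = 0.01 is still above 67/66367 but 0.1³ = 0.001 is at or below it, so n = 3.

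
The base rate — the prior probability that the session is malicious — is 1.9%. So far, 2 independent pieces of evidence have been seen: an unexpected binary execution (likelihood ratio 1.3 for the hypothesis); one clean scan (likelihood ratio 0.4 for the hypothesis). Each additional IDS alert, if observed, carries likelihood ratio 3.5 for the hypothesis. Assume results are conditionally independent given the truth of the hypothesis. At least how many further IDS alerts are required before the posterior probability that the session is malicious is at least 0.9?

Prior odds = 0.019/0.981 = 19/981.
Combined Bayes factor of the evidence already in hand = 1.3 × 0.4 = 0.52.
Odds after that evidence = (19/981) × 0.52 = 247/24525.
Target odds = 0.9/0.1 = 9.
Need 3.5ⁿ ≥ 9 ÷ (247/24525) = 220725/247.
3.5⁵ = 525.21875 falls short of 220725/247 but 3.5⁶ = 1838.265625 reaches it, so n = 6.

6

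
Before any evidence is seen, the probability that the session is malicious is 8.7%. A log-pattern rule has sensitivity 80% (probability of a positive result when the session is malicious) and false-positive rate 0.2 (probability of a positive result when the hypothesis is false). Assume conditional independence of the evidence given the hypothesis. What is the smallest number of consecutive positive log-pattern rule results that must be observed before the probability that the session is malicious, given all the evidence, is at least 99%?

Prior odds = 0.087/0.913 = 87/913.
Likelihood ratio of a positive result = 0.8/0.2 = 4.
Target posterior odds = 0.99/0.01 = 99.
Need (87/913) × 4ⁿ ≥ 99, i.e. 4ⁿ ≥ 30129/29.
4⁵ = 1024 falls short of 30129/29 but 4⁶ = 4096 reaches it, so n = 6.

6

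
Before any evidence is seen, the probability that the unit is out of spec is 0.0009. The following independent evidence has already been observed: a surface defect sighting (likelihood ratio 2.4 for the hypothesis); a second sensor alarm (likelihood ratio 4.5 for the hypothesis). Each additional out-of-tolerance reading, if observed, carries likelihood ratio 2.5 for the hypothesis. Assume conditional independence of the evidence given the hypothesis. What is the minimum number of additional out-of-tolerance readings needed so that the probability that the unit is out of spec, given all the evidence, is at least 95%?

9

Prior odds = 0.0009/0.9991 = 9/9991.
Combined Bayes factor of the evidence already in hand = 2.4 × 4.5 = 10.8.
Odds after that evidence = (9/9991) × 10.8 = 486/49955.
Target odds = 0.95/0.05 = 19.
Need 2.5ⁿ ≥ 19 ÷ (486/49955) = 949145/486.
2.5⁸ = 390625/256 falls short of 949145/486 but 2.5⁹ = 1953125/512 reaches it, so n = 9.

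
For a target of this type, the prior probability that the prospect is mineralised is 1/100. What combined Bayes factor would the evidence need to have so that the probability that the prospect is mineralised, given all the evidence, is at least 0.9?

891

Prior odds = 0.01/0.99 = 1/99.
Target odds = 0.9/0.1 = 9.
Required Bayes factor = 9 ÷ (1/99) = 891.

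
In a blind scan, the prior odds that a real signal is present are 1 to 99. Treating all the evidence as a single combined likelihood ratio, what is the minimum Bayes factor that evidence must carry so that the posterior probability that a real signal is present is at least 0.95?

1881

Prior odds = 1/99.
Target odds = 0.95/0.05 = 19.
Required Bayes factor = 19 ÷ (1/99) = 1881.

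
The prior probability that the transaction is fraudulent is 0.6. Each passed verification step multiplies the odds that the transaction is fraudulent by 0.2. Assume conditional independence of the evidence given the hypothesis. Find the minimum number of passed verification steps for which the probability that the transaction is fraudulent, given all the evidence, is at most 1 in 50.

3

Prior odds: 0.6 ÷ 0.4 = 1.5.
Likelihood ratio per passed verification step = 0.2.
Target odds: 0.02 ÷ 0.98 = 1/49.
Require 0.2ⁿ ≤ 1/49 ÷ 1.5 = 2/147.
0.2² = 0.04 is still above 2/147 but 0.2³ = 0.008 is at or below it, so n = 3.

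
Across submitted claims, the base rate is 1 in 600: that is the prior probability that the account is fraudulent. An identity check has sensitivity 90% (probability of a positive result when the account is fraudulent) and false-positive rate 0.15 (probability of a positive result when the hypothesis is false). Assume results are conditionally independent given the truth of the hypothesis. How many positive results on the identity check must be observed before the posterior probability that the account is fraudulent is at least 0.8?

5

Prior odds: (1/600) ÷ (599/600) = 1/599.
Likelihood ratio of a positive result = 0.9/0.15 = 6.
Target odds: 0.8 ÷ 0.2 = 4.
Need (1/599) × 6ⁿ ≥ 4, i.e. 6ⁿ ≥ 2396.
6⁴ = 1296 falls short of 2396 but 6⁵ = 7776 reaches it, so n = 5.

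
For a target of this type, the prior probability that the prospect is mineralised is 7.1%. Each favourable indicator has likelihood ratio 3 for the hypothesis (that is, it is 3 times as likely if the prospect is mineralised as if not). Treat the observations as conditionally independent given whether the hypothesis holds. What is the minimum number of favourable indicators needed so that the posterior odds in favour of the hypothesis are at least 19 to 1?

6

Prior odds = 0.071/0.929 = 71/929.
Likelihood ratio per favourable indicator = 3.
Target odds = 19.
Require 3ⁿ ≥ 19 ÷ (71/929) = 17651/71.
3⁵ = 243 falls short of 17651/71 but 3⁶ = 729 reaches it, so n = 6.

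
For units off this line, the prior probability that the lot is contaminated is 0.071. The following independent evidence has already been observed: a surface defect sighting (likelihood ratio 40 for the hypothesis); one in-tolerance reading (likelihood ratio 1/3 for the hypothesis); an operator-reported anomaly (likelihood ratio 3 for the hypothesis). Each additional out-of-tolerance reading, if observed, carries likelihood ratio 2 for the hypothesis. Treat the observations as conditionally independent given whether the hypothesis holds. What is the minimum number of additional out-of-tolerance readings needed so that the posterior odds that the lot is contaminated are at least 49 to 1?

Prior odds = 0.071/0.929 = 71/929.
Combined Bayes factor of the evidence already in hand = 40 × (1/3) × 3 = 40.
Odds after that evidence = (71/929) × 40 = 2840/929.
Target odds = 49.
Need 2ⁿ ≥ 49 ÷ (2840/929) = 45521/2840.
2⁴ = 16 falls short of 45521/2840 but 2⁵ = 32 reaches it, so n = 5.

5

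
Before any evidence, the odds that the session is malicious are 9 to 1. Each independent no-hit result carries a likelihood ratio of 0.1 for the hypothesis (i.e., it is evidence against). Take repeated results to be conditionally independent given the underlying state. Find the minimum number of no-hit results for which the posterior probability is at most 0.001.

4

Prior odds = 9.
Likelihood ratio per no-hit result = 0.1.
Target posterior odds = 0.001/0.999 = 1/999.
Require 0.1ⁿ ≤ 1/999 ÷ 9 = 1/8991.
0.1³ = 0.001 is still above 1/8991 but 0.1⁴ = 0.0001 is at or below it, so n = 4.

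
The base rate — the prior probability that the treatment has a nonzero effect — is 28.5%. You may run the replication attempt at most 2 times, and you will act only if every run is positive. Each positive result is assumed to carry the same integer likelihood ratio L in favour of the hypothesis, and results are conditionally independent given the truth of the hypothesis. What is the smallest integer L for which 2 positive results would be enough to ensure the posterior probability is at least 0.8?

4

Prior odds = 0.285/0.715 = 57/143.
Target odds = 0.8/0.2 = 4.
Need L² ≥ 4 ÷ (57/143) = 572/57.
3² = 9 < 572/57 ≤ 16 = 4², so L = 4.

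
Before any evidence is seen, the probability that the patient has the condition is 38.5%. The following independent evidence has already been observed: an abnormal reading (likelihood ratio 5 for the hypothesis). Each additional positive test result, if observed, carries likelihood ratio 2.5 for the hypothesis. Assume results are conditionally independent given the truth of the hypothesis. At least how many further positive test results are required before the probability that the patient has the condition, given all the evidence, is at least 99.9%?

Prior odds = 0.385/0.615 = 77/123.
Bayes factor of the evidence already in hand = 5.
Odds after that evidence = (77/123) × 5 = 385/123.
Target odds = 0.999/0.001 = 999.
Need 2.5ⁿ ≥ 999 ÷ (385/123) = 122877/385.
2.5⁶ = 244.140625 falls short of 122877/385 but 2.5⁷ = 610.3515625 reaches it, so n = 7.

7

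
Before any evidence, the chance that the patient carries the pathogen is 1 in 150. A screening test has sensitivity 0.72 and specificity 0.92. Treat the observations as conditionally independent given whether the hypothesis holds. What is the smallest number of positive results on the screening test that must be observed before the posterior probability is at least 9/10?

Prior odds = (1/150)/(149/150) = 1/149.
False-positive rate = 1 − 0.92 = 0.08; likelihood ratio of a positive = 0.72/0.08 = 9.
Target posterior odds = 0.9/0.1 = 9.
Need (1/149) × 9ⁿ ≥ 9, i.e. 9ⁿ ≥ 1341.
9³ = 729 falls short of 1341 but 9⁴ = 6561 reaches it, so n = 4.

4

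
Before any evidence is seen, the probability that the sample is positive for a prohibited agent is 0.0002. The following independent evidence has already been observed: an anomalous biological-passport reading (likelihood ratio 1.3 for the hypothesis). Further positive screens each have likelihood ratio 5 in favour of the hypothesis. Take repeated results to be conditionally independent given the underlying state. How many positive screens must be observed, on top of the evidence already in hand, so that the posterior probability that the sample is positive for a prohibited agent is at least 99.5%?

9

Prior odds = 0.0002/0.9998 = 1/4999.
Bayes factor of the evidence already in hand = 1.3.
Odds after that evidence = (1/4999) × 1.3 = 13/49990.
Target odds = 0.995/0.005 = 199.
Need 5ⁿ ≥ 199 ÷ (13/49990) = 9948010/13.
5⁸ = 390625 falls short of 9948010/13 but 5⁹ = 1953125 reaches it, so n = 9.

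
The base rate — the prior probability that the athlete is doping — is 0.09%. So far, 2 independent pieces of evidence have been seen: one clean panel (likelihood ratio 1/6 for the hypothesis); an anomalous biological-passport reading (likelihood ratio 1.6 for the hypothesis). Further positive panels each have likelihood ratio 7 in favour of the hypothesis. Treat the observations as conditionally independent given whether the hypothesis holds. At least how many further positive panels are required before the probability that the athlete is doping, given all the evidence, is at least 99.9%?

Prior odds = 0.0009/0.9991 = 9/9991.
Combined Bayes factor of the evidence already in hand = (1/6) × 1.6 = 4/15.
Odds after that evidence = (9/9991) × 4/15 = 12/49955.
Target odds = 0.999/0.001 = 999.
Need 7ⁿ ≥ 999 ÷ (12/49955) = 4158753.75.
7⁷ = 823543 falls short of 4158753.75 but 7⁸ = 5764801 reaches it, so n = 8.

8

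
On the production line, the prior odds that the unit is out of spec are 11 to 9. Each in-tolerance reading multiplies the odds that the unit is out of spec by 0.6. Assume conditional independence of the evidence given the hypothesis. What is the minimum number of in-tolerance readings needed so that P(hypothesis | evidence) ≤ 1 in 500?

Prior odds = 11/9.
Likelihood ratio per in-tolerance reading = 0.6.
Target odds: 0.002 ÷ 0.998 = 1/499.
Need (11/9) × 0.6ⁿ ≤ 1/499, i.e. 0.6ⁿ ≤ 9/5489.
0.6¹² = 531441/244140625 is still above 9/5489 but 0.6¹³ ≈0.00130607 is at or below it, so n = 13.

13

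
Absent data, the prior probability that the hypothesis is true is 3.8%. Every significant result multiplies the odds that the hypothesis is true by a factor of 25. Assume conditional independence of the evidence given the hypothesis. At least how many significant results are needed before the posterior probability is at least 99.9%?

4

Prior odds = 0.038/0.962 = 19/481.
Likelihood ratio per significant result = 25.
Target posterior odds = 0.999/0.001 = 999.
Need (19/481) × 25ⁿ ≥ 999, i.e. 25ⁿ ≥ 480519/19.
25³ = 15625 falls short of 480519/19 but 25⁴ = 390625 reaches it, so n = 4.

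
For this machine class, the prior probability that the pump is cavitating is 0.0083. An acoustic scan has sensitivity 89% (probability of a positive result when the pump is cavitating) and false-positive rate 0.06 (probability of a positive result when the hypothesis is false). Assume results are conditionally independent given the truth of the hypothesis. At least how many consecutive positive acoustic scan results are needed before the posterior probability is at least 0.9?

3

Prior odds = 0.0083/0.9917 = 83/9917.
Likelihood ratio of a positive result = 0.89/0.06 = 89/6.
Target odds: 0.9 ÷ 0.1 = 9.
Require (89/6)ⁿ ≥ 9 ÷ (83/9917) = 89253/83.
(89/6)² = 7921/36 falls short of 89253/83 but (89/6)³ = 704969/216 reaches it, so n = 3.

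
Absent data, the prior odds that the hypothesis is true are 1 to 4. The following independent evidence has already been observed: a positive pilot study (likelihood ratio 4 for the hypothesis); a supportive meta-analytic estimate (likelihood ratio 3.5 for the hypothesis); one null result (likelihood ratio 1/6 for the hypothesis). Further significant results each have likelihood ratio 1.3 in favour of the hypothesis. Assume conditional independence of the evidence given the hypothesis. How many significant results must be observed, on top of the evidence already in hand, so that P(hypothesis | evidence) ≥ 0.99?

20

Prior odds = 0.25.
Combined Bayes factor of the evidence already in hand = 4 × 3.5 × (1/6) = 7/3.
Odds after that evidence = 0.25 × 7/3 = 7/12.
Target odds = 0.99/0.01 = 99.
Need 1.3ⁿ ≥ 99 ÷ (7/12) = 1188/7.
1.3¹⁹ ≈146.192 falls short of 1188/7 but 1.3²⁰ ≈190.05 reaches it, so n = 20.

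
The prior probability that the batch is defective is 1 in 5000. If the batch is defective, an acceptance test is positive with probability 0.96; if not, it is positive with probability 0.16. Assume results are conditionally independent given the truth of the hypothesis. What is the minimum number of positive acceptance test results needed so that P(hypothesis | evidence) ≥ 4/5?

6

Prior odds: 0.0002 ÷ 0.9998 = 1/4999.
Likelihood ratio of a positive = 0.96/0.16 = 6.
Target odds: 0.8 ÷ 0.2 = 4.
Need (1/4999) × 6ⁿ ≥ 4, i.e. 6ⁿ ≥ 19996.
6⁵ = 7776 falls short of 19996 but 6⁶ = 46656 reaches it, so n = 6.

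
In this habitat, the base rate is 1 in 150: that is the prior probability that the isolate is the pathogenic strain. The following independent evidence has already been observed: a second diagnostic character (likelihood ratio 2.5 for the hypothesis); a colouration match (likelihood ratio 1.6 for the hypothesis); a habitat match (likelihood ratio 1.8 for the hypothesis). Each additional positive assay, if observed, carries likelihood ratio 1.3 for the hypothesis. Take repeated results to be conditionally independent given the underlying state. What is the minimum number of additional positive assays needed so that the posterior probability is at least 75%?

16

Prior odds = (1/150)/(149/150) = 1/149.
Combined Bayes factor of the evidence already in hand = 2.5 × 1.6 × 1.8 = 7.2.
Odds after that evidence = (1/149) × 7.2 = 36/745.
Target odds = 0.75/0.25 = 3.
Need 1.3ⁿ ≥ 3 ÷ (36/745) = 745/12.
1.3¹⁵ ≈51.1859 falls short of 745/12 but 1.3¹⁶ ≈66.5417 reaches it, so n = 16.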